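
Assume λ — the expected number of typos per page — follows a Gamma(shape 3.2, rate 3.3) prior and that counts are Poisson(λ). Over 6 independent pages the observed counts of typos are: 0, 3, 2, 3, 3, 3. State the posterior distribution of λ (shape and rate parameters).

The Poisson likelihood adds the total count to the shape and the number of exposure periods to the rate. Here ∑xᵢ = 14 and n = 6, so shape 3.2→17.2 and rate 3.3→9.3.

Posterior: Gamma(shape=17.2, rate=9.3)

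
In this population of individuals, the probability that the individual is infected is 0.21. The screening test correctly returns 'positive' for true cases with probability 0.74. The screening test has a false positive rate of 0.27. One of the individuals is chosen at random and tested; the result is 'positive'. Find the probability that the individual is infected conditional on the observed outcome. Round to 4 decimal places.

P(H | E) ≈ 0.4215

Write H for 'the individual is infected'. Prior odds H:¬H = 0.21/0.79 = 0.26582. For the 'positive' outcome, the likelihood ratio is 0.74/0.27 = 2.7407.
Posterior odds = 0.26582 × 2.7407 = 0.72855, so P(H|E) = 0.72855/(1+0.72855) = 0.4215.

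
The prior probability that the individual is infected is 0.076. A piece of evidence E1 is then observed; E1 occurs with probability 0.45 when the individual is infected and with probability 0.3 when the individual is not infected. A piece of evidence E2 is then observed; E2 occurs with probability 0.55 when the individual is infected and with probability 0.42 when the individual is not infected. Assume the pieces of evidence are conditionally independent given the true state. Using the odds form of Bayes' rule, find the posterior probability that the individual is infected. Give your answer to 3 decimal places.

Prior odds = 0.076/(1−0.076) = 0.082251. In log-odds, ln(0.082251) = -2.4980.
Add log likelihood ratios: ln(1.5000) + ln(1.3095) = 0.67513.
Posterior log-odds = -1.8229, so posterior odds = exp(-1.8229) = 0.16156. Converting, P(H|E) = 0.16156/1.1616 = 0.139.

Posterior probability ≈ 0.139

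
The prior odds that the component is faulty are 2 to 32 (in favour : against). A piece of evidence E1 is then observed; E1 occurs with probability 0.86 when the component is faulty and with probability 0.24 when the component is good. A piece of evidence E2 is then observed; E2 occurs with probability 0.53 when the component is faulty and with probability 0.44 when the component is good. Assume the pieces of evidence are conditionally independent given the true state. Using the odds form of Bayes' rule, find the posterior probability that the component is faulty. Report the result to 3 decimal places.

Prior odds = 2/32 = 0.062500.
Likelihood ratio for E1 = 0.86/0.24 = 3.5833.
Likelihood ratio for E2 = 0.53/0.44 = 1.2045.
Posterior odds = prior odds × LR₁ × LR₂ = 0.26977.
Posterior probability = odds/(1+odds) = 0.26977/1.2698 = 0.212.

Posterior probability ≈ 0.212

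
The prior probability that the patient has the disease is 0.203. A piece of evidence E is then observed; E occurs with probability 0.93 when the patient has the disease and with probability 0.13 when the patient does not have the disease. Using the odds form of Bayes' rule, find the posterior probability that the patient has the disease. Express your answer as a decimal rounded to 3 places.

Posterior probability ≈ 0.646

Prior odds = 0.203/(1−0.203) = 0.25471. In log-odds, ln(0.25471) = -1.3676.
Add log likelihood ratio: ln(7.1538) = 1.9677.
Posterior log-odds = 0.60000, so posterior odds = exp(0.60000) = 1.8221. Converting, P(H|E) = 1.8221/2.8221 = 0.646.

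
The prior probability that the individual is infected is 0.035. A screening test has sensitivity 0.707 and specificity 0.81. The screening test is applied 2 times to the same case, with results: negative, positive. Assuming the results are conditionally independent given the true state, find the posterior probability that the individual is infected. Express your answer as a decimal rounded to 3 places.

Posterior P(H) ≈ 0.047

Let H be the event that the individual is infected; start with P(H) = 0.035. P('positive'|H) = 0.707, P('positive'|¬H) = 0.19.
Update on result 1 ('negative'): P(H) ← 0.293·0.0350 / (0.293·0.0350 + 0.81·0.9650) = 0.010255/0.79191 = 0.0129.
Update on result 2 ('positive'): P(H) ← 0.707·0.0129 / (0.707·0.0129 + 0.19·0.9871) = 0.0091555/0.19670 = 0.0465.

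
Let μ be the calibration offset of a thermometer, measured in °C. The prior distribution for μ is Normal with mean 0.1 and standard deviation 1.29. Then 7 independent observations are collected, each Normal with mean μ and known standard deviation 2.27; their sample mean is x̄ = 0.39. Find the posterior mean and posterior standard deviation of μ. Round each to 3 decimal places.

Posterior mean ≈ 0.301; posterior SD ≈ 0.714

With known σ, the Normal prior is conjugate. Weight on the data is w = (n/σ²)/(n/σ² + 1/τ₀²) = 1.35846/(1.35846+0.600925) = 0.69331.
Posterior mean = w·x̄ + (1−w)·μ₀ = 0.69331·0.39 + 0.30669·0.1 = 0.301. Posterior variance = 1/(1.35846+0.600925) = 0.510365, so SD = 0.714.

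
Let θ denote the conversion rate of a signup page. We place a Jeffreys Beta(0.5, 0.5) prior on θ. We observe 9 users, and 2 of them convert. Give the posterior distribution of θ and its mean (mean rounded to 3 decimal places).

Posterior: Beta(2.5, 7.5); mean ≈ 0.250

The binomial likelihood is conjugate to the Beta prior: with 2 successes and 7 failures, the posterior is Beta(0.5+2, 0.5+7) = Beta(2.5, 7.5).
E[θ | data] = 2.5/(2.5+7.5) = 0.250.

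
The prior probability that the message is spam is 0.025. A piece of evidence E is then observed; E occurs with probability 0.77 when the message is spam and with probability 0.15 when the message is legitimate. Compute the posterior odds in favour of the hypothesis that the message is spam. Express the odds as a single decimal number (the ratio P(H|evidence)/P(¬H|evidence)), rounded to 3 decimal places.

Posterior odds ≈ 0.132

Prior odds = 0.025/(1−0.025) = 0.025641. In log-odds, ln(0.025641) = -3.6636.
Add log likelihood ratio: ln(5.1333) = 1.6358.
Posterior log-odds = -2.0278, so posterior odds = exp(-2.0278) = 0.13162.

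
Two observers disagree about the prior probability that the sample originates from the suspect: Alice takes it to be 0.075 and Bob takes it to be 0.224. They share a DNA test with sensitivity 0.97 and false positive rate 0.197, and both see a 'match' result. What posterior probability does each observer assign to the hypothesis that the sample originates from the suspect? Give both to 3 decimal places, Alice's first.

The likelihood ratio for a 'match' result is 0.97/0.197 = 4.9239.
Alice: prior odds 0.075/0.925 = 0.081081; posterior odds 0.39923; posterior probability 0.285.
Bob: prior odds 0.224/0.776 = 0.28866; posterior odds 1.4213; posterior probability 0.587.

Alice: 0.285; Bob: 0.587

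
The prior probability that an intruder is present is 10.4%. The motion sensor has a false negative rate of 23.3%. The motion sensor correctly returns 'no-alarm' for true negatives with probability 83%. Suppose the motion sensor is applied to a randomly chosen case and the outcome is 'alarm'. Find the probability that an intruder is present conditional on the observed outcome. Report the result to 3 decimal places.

Let H be the event that an intruder is present. P(H) = 0.104, so P(¬H) = 0.896. With E the 'alarm' result, P(E|H) = 0.767 and P(E|¬H) = 0.17.
P(E) = 0.767·0.104 + 0.17·0.896 = 0.079768 + 0.15232 = 0.23209.
By Bayes' theorem, P(H|E) = 0.079768 / 0.23209 = 0.344.

P(H | E) ≈ 0.344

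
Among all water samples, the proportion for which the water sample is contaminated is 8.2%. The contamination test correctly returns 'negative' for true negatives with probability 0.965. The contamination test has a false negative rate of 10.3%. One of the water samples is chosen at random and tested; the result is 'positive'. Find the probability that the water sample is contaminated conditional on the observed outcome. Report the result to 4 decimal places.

P(H | E) ≈ 0.6960

Let H be the event that the water sample is contaminated. P(H) = 0.082, so P(¬H) = 0.918. With E the 'positive' result, P(E|H) = 0.897 and P(E|¬H) = 0.035.
P(E) = 0.897·0.082 + 0.035·0.918 = 0.073554 + 0.032130 = 0.10568.
By Bayes' theorem, P(H|E) = 0.073554 / 0.10568 = 0.6960.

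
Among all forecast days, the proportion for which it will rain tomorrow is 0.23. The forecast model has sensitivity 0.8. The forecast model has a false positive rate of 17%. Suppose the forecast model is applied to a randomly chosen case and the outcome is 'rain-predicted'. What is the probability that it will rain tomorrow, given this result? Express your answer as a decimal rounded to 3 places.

P(H | E) ≈ 0.584

Write H for 'it will rain tomorrow'. Prior odds H:¬H = 0.23/0.77 = 0.29870. For the 'rain-predicted' outcome, the likelihood ratio is 0.8/0.17 = 4.7059.
Posterior odds = 0.29870 × 4.7059 = 1.4057, so P(H|E) = 1.4057/(1+1.4057) = 0.584.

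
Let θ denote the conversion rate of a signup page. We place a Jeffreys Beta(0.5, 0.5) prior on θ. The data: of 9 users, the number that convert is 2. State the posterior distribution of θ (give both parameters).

Posterior: Beta(2.5, 7.5)

The binomial likelihood is conjugate to the Beta prior: with 2 successes and 7 failures, the posterior is Beta(0.5+2, 0.5+7) = Beta(2.5, 7.5).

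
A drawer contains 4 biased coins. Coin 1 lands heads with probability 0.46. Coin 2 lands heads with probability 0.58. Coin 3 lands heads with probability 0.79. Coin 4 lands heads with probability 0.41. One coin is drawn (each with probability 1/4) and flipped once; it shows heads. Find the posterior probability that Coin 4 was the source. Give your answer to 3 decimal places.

P(heads|C1) = 0.46; P(heads|C2) = 0.58; P(heads|C3) = 0.79; P(heads|C4) = 0.41.
Prior × likelihood for each source: 0.25·0.46=0.1150, 0.25·0.58=0.1450, 0.25·0.79=0.1975, 0.25·0.41=0.1025. Summing gives P(heads) = 0.56000.
P(Coin 4 | heads) = 0.1025 / 0.56000 = 0.183.

Posterior probability ≈ 0.183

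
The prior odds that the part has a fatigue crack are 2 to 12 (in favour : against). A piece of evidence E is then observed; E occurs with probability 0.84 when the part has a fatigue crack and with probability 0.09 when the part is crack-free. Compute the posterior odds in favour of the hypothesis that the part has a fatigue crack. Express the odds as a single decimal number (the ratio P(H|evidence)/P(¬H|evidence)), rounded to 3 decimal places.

Posterior odds ≈ 1.556

Prior odds = 2/12 = 0.16667. In log-odds, ln(0.16667) = -1.7918.
Add log likelihood ratio: ln(9.3333) = 2.2336.
Posterior log-odds = 0.44183, so posterior odds = exp(0.44183) = 1.5556.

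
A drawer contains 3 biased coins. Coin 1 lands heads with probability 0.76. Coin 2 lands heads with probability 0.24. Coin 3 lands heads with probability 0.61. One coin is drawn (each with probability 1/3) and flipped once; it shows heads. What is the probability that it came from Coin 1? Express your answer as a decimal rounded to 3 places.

Posterior probability ≈ 0.472

P(heads|C1) = 0.76; P(heads|C2) = 0.24; P(heads|C3) = 0.61.
Prior × likelihood for each source: 0.333333·0.76=0.2533, 0.333333·0.24=0.08000, 0.333333·0.61=0.2033. Summing gives P(heads) = 0.53667.
P(Coin 1 | heads) = 0.2533 / 0.53667 = 0.472.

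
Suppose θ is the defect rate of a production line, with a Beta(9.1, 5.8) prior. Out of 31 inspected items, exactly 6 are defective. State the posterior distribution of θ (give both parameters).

The binomial likelihood is conjugate to the Beta prior: with 6 successes and 25 failures, the posterior is Beta(9.1+6, 5.8+25) = Beta(15.1, 30.8).

Posterior: Beta(15.1, 30.8)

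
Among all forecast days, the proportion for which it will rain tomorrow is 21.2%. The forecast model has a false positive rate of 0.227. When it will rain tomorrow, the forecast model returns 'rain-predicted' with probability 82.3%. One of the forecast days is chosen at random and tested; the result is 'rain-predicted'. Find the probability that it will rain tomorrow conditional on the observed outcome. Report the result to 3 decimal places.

P(H | E) ≈ 0.494

Let H be the event that it will rain tomorrow. P(H) = 0.212, so P(¬H) = 0.788. With E the 'rain-predicted' result, P(E|H) = 0.823 and P(E|¬H) = 0.227.
P(E) = 0.823·0.212 + 0.227·0.788 = 0.17448 + 0.17888 = 0.35335.
By Bayes' theorem, P(H|E) = 0.17448 / 0.35335 = 0.494.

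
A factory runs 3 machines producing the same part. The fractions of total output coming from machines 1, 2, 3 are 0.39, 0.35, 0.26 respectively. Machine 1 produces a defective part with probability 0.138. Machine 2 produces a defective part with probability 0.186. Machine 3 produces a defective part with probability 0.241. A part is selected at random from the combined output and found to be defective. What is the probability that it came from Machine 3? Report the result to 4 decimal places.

Tabulate prior·likelihood by source: [1] prior 0.39, lik 0.138, product 0.05382; [2] prior 0.35, lik 0.186, product 0.06510; [3] prior 0.26, lik 0.241, product 0.06266.
Normalizing constant = 0.18158; the posterior for Machine 3 is its product over the sum, 0.06266/0.18158 = 0.3451.

Posterior probability ≈ 0.3451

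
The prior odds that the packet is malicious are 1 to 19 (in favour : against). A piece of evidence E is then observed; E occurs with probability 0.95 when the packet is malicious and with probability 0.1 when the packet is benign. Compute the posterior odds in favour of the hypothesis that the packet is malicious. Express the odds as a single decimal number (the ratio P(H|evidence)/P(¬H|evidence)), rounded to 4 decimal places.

Posterior odds ≈ 0.5000

Prior odds = 1/19 = 0.052632. In log-odds, ln(0.052632) = -2.9444.
Add log likelihood ratio: ln(9.5000) = 2.2513.
Posterior log-odds = -0.69315, so posterior odds = exp(-0.69315) = 0.50000.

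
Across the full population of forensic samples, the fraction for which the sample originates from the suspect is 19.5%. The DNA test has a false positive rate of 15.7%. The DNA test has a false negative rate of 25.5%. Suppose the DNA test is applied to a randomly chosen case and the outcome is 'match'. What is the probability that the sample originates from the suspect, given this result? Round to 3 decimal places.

P(H | E) ≈ 0.535

Write H for 'the sample originates from the suspect'. Prior odds H:¬H = 0.195/0.805 = 0.24224. For the 'match' outcome, the likelihood ratio is 0.745/0.157 = 4.7452.
Posterior odds = 0.24224 × 4.7452 = 1.1495, so P(H|E) = 1.1495/(1+1.1495) = 0.535.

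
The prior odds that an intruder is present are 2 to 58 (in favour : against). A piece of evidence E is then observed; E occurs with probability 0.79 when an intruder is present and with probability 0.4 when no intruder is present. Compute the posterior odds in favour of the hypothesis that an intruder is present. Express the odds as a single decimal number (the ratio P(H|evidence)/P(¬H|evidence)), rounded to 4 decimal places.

Prior odds = 2/58 = 0.034483. In log-odds, ln(0.034483) = -3.3673.
Add log likelihood ratio: ln(1.9750) = 0.68057.
Posterior log-odds = -2.6867, so posterior odds = exp(-2.6867) = 0.068103.

Posterior odds ≈ 0.0681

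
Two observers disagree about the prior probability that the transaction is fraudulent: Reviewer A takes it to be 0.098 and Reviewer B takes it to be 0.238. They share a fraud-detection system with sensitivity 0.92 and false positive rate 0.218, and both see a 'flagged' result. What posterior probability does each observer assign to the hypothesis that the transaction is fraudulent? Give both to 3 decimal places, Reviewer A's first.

The likelihood ratio for a 'flagged' result is 0.92/0.218 = 4.2202.
Reviewer A: prior odds 0.098/0.902 = 0.10865; posterior odds 0.45851; posterior probability 0.314.
Reviewer B: prior odds 0.238/0.762 = 0.31234; posterior odds 1.3181; posterior probability 0.569.

Reviewer A: 0.314; Reviewer B: 0.569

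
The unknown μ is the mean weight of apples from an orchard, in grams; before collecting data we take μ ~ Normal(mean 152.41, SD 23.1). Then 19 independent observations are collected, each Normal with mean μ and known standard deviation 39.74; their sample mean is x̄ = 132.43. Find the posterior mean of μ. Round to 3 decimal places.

With known σ, the Normal prior is conjugate. Weight on the data is w = (n/σ²)/(n/σ² + 1/τ₀²) = 0.0120309/(0.0120309+0.00187403) = 0.86523.
Posterior mean = w·x̄ + (1−w)·μ₀ = 0.86523·132.43 + 0.13477·152.41 = 135.123.

Posterior mean ≈ 135.123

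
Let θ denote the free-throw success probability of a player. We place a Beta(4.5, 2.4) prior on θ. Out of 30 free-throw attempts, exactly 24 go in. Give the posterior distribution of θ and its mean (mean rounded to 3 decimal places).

Posterior: Beta(28.5, 8.4); mean ≈ 0.772

The binomial likelihood is conjugate to the Beta prior: with 24 successes and 6 failures, the posterior is Beta(4.5+24, 2.4+6) = Beta(28.5, 8.4).
E[θ | data] = 28.5/(28.5+8.4) = 0.772.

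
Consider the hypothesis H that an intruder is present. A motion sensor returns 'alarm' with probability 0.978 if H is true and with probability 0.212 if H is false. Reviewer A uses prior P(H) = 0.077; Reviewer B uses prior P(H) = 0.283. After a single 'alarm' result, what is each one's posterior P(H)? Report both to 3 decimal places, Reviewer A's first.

Reviewer A: 0.278; Reviewer B: 0.645

The likelihood ratio for an 'alarm' result is 0.978/0.212 = 4.6132.
Reviewer A: prior odds 0.077/0.923 = 0.083424; posterior odds 0.38485; posterior probability 0.278.
Reviewer B: prior odds 0.283/0.717 = 0.39470; posterior odds 1.8208; posterior probability 0.645.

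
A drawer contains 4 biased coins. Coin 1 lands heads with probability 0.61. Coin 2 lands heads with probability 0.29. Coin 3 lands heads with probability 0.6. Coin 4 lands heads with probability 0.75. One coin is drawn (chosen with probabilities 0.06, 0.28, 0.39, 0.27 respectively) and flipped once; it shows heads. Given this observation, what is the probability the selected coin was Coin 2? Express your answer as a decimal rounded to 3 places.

Tabulate prior·likelihood by source: [1] prior 0.06, lik 0.61, product 0.03660; [2] prior 0.28, lik 0.29, product 0.08120; [3] prior 0.39, lik 0.6, product 0.2340; [4] prior 0.27, lik 0.75, product 0.2025.
Normalizing constant = 0.55430; the posterior for Coin 2 is its product over the sum, 0.08120/0.55430 = 0.146.

Posterior probability ≈ 0.146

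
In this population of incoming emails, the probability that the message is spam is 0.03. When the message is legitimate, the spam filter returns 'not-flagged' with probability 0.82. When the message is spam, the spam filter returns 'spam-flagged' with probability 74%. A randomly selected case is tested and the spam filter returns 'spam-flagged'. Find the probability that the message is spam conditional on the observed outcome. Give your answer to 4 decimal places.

Let H be the event that the message is spam. P(H) = 0.03, so P(¬H) = 0.97. With E the 'spam-flagged' result, P(E|H) = 0.74 and P(E|¬H) = 0.18.
P(E) = 0.74·0.03 + 0.18·0.97 = 0.022200 + 0.17460 = 0.19680.
By Bayes' theorem, P(H|E) = 0.022200 / 0.19680 = 0.1128.

P(H | E) ≈ 0.1128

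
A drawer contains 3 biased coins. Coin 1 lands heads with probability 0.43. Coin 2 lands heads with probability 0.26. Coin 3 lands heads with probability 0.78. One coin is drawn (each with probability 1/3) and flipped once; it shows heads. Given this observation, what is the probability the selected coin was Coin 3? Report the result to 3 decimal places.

P(heads|C1) = 0.43; P(heads|C2) = 0.26; P(heads|C3) = 0.78.
Prior × likelihood for each source: 0.333333·0.43=0.1433, 0.333333·0.26=0.08667, 0.333333·0.78=0.2600. Summing gives P(heads) = 0.49000.
P(Coin 3 | heads) = 0.2600 / 0.49000 = 0.531.

Posterior probability ≈ 0.531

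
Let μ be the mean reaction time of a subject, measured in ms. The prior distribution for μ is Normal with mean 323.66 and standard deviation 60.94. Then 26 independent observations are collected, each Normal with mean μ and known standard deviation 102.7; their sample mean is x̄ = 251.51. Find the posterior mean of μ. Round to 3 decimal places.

Prior precision 1/τ₀² = 1/60.94² = 0.00026927; data precision n/σ² = 26/102.7² = 0.00246509.
Posterior precision = 0.00026927 + 0.00246509 = 0.00273436.
Posterior mean = (0.00026927·323.66 + 0.00246509·251.51) / 0.00273436 = 258.615.

Posterior mean ≈ 258.615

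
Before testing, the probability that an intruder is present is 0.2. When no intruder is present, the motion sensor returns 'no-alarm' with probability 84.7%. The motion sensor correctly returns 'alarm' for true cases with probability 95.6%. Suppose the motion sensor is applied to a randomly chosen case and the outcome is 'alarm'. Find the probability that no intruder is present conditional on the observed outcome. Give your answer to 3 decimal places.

Let H be the event that an intruder is present. P(H) = 0.2, so P(¬H) = 0.8. With E the 'alarm' result, P(E|H) = 0.956 and P(E|¬H) = 0.153.
P(E) = 0.956·0.2 + 0.153·0.8 = 0.19120 + 0.12240 = 0.31360.
By Bayes' theorem, P(H|E) = 0.19120 / 0.31360 = 0.610. Hence P(¬H|E) = 1 − 0.610 = 0.390.

P(¬H | E) ≈ 0.390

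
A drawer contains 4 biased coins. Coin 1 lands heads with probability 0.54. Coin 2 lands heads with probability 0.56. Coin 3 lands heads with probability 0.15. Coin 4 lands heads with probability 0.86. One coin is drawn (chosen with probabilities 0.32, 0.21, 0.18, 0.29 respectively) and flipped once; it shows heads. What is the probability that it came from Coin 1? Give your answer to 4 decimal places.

Posterior probability ≈ 0.3049

P(heads|C1) = 0.54; P(heads|C2) = 0.56; P(heads|C3) = 0.15; P(heads|C4) = 0.86.
Prior × likelihood for each source: 0.32·0.54=0.1728, 0.21·0.56=0.1176, 0.18·0.15=0.02700, 0.29·0.86=0.2494. Summing gives P(heads) = 0.56680.
P(Coin 1 | heads) = 0.1728 / 0.56680 = 0.3049.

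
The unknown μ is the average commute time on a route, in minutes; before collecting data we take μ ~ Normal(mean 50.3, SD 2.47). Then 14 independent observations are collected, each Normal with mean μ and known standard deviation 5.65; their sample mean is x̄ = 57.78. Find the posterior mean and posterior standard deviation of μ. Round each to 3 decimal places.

Posterior mean ≈ 55.745; posterior SD ≈ 1.288

With known σ, the Normal prior is conjugate. Weight on the data is w = (n/σ²)/(n/σ² + 1/τ₀²) = 0.438562/(0.438562+0.163910) = 0.72794.
Posterior mean = w·x̄ + (1−w)·μ₀ = 0.72794·57.78 + 0.27206·50.3 = 55.745. Posterior variance = 1/(0.438562+0.163910) = 1.65983, so SD = 1.288.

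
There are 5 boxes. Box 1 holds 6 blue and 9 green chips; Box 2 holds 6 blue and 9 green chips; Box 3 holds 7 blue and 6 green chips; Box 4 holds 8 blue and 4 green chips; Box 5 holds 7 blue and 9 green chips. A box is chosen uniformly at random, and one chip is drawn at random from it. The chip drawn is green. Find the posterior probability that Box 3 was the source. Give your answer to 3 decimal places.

Tabulate prior·likelihood by source: [1] prior 0.2, lik 0.6, product 0.1200; [2] prior 0.2, lik 0.6, product 0.1200; [3] prior 0.2, lik 0.4615, product 0.09231; [4] prior 0.2, lik 0.3333, product 0.06667; [5] prior 0.2, lik 0.5625, product 0.1125.
Normalizing constant = 0.51147; the posterior for Box 3 is its product over the sum, 0.09231/0.51147 = 0.180.

Posterior probability ≈ 0.180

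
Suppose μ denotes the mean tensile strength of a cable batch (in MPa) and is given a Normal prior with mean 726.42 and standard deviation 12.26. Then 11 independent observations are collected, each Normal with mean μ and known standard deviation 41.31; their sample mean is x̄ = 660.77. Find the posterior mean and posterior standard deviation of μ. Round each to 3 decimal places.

Prior precision 1/τ₀² = 1/12.26² = 0.00665302; data precision n/σ² = 11/41.31² = 0.00644588.
Posterior precision = 0.00665302 + 0.00644588 = 0.0130989, giving posterior SD = 1/√0.0130989 = 8.737.
Posterior mean = (0.00665302·726.42 + 0.00644588·660.77) / 0.0130989 = 694.114.

Posterior mean ≈ 694.114; posterior SD ≈ 8.737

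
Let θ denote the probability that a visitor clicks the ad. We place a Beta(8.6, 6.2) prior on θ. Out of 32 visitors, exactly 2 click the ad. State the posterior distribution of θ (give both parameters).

Posterior: Beta(10.6, 36.2)

Observing 2 successes and 30 failures updates Beta(8.6, 6.2) by adding the success and failure counts to the two shape parameters: α = 8.6+2 = 10.6, β = 6.2+30 = 36.2.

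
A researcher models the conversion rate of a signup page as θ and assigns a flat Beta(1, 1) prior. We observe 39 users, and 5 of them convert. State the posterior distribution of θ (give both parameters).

Posterior: Beta(6, 35)

Observing 5 successes and 34 failures updates Beta(1, 1) by adding the success and failure counts to the two shape parameters: α = 1+5 = 6, β = 1+34 = 35.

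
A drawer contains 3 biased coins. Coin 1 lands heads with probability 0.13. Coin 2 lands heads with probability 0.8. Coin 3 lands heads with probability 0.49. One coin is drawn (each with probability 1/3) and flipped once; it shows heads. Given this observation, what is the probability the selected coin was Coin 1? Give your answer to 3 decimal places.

Posterior probability ≈ 0.092

P(heads|C1) = 0.13; P(heads|C2) = 0.8; P(heads|C3) = 0.49.
Prior × likelihood for each source: 0.333333·0.13=0.04333, 0.333333·0.8=0.2667, 0.333333·0.49=0.1633. Summing gives P(heads) = 0.47333.
P(Coin 1 | heads) = 0.04333 / 0.47333 = 0.092.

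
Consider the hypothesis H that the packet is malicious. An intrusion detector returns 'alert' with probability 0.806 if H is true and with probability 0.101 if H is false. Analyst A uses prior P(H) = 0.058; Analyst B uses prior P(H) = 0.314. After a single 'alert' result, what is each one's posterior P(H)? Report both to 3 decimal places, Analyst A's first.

P('+'|H) = 0.806, P('+'|¬H) = 0.101.
Analyst A: numerator 0.806·0.058 = 0.046748; evidence = 0.046748+0.101·0.942 = 0.14189; posterior = 0.329.
Analyst B: numerator 0.806·0.314 = 0.25308; evidence = 0.25308+0.101·0.686 = 0.32237; posterior = 0.785.

Analyst A: 0.329; Analyst B: 0.785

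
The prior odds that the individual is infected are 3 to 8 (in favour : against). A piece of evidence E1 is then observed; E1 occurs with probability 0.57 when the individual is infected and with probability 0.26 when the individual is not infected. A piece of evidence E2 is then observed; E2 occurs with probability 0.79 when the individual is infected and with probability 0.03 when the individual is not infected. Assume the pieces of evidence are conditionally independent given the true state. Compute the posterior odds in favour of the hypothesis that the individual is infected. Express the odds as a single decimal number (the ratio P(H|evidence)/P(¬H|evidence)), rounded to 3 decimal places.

Posterior odds ≈ 21.649

Prior odds = 3/8 = 0.37500.
Likelihood ratio for E1 = 0.57/0.26 = 2.1923.
Likelihood ratio for E2 = 0.79/0.03 = 26.333.
Posterior odds = prior odds × LR₁ × LR₂ = 21.649.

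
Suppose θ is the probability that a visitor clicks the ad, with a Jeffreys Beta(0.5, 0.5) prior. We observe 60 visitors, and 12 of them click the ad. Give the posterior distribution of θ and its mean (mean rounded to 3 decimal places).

Observing 12 successes and 48 failures updates Beta(0.5, 0.5) by adding the success and failure counts to the two shape parameters: α = 0.5+12 = 12.5, β = 0.5+48 = 48.5.
E[θ | data] = 12.5/(12.5+48.5) = 0.205.

Posterior: Beta(12.5, 48.5); mean ≈ 0.205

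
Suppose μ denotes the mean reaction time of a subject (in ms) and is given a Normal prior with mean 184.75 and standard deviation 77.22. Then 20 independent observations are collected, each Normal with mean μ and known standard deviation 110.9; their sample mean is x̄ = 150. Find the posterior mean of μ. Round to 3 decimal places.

Posterior mean ≈ 153.249

With known σ, the Normal prior is conjugate. Weight on the data is w = (n/σ²)/(n/σ² + 1/τ₀²) = 0.00162617/(0.00162617+0.00016770) = 0.90651.
Posterior mean = w·x̄ + (1−w)·μ₀ = 0.90651·150 + 0.093486·184.75 = 153.249.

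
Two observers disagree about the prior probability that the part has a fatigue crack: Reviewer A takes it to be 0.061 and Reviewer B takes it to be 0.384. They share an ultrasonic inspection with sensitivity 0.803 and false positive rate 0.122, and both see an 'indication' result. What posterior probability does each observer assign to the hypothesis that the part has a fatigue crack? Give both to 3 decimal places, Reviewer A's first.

P('+'|H) = 0.803, P('+'|¬H) = 0.122.
Reviewer A: numerator 0.803·0.061 = 0.048983; evidence = 0.048983+0.122·0.939 = 0.16354; posterior = 0.300.
Reviewer B: numerator 0.803·0.384 = 0.30835; evidence = 0.30835+0.122·0.616 = 0.38350; posterior = 0.804.

Reviewer A: 0.300; Reviewer B: 0.804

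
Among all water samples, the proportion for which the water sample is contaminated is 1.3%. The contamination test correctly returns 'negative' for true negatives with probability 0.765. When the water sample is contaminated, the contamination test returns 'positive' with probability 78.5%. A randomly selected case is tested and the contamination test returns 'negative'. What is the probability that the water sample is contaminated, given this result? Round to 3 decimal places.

P(H | E) ≈ 0.004

Write H for 'the water sample is contaminated'. Prior odds H:¬H = 0.013/0.987 = 0.013171. For the 'negative' outcome, the likelihood ratio is 0.215/0.765 = 0.28105.
Posterior odds = 0.013171 × 0.28105 = 0.0037017, so P(H|E) = 0.0037017/(1+0.0037017) = 0.004.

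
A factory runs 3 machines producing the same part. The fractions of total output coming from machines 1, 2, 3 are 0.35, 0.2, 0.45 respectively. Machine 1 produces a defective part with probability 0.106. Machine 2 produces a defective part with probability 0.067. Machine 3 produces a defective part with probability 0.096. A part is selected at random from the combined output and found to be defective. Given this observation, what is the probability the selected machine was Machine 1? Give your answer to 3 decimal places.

Posterior probability ≈ 0.396

Tabulate prior·likelihood by source: [1] prior 0.35, lik 0.106, product 0.03710; [2] prior 0.2, lik 0.067, product 0.01340; [3] prior 0.45, lik 0.096, product 0.04320.
Normalizing constant = 0.093700; the posterior for Machine 1 is its product over the sum, 0.03710/0.093700 = 0.396.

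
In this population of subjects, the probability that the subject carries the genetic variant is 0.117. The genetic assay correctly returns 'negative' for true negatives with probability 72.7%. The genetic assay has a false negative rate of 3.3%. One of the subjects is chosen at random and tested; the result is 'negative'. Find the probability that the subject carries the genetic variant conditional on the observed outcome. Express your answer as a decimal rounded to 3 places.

Let H be the event that the subject carries the genetic variant. P(H) = 0.117, so P(¬H) = 0.883. With E the 'negative' result, P(E|H) = 0.033 and P(E|¬H) = 0.727.
P(E) = 0.033·0.117 + 0.727·0.883 = 0.0038610 + 0.64194 = 0.64580.
By Bayes' theorem, P(H|E) = 0.0038610 / 0.64580 = 0.006.

P(H | E) ≈ 0.006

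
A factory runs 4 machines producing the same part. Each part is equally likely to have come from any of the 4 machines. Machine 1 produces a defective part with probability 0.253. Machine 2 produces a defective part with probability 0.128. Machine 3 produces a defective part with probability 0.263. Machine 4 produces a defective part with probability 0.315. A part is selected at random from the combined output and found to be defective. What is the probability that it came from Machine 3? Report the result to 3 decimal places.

Posterior probability ≈ 0.274

P(defective|M1) = 0.253; P(defective|M2) = 0.128; P(defective|M3) = 0.263; P(defective|M4) = 0.315.
Prior × likelihood for each source: 0.25·0.253=0.06325, 0.25·0.128=0.03200, 0.25·0.263=0.06575, 0.25·0.315=0.07875. Summing gives P(defective) = 0.23975.
P(Machine 3 | defective) = 0.06575 / 0.23975 = 0.274.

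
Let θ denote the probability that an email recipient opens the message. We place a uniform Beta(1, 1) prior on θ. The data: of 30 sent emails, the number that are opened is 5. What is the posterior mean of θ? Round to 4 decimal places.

Posterior mean ≈ 0.1875

Observing 5 successes and 25 failures updates Beta(1, 1) by adding the success and failure counts to the two shape parameters: α = 1+5 = 6, β = 1+25 = 26.
Posterior mean = α/(α+β) = 6/32 = 0.1875.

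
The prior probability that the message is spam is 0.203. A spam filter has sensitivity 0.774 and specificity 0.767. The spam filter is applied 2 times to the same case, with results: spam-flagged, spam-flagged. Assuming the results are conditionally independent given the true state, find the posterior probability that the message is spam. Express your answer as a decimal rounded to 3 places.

Posterior P(H) ≈ 0.738

Let H be the event that the message is spam; start with P(H) = 0.203. P('spam-flagged'|H) = 0.774, P('spam-flagged'|¬H) = 0.233.
Update on result 1 ('spam-flagged'): P(H) ← 0.774·0.2030 / (0.774·0.2030 + 0.233·0.7970) = 0.15712/0.34282 = 0.4583.
Update on result 2 ('spam-flagged'): P(H) ← 0.774·0.4583 / (0.774·0.4583 + 0.233·0.5417) = 0.35474/0.48095 = 0.7376.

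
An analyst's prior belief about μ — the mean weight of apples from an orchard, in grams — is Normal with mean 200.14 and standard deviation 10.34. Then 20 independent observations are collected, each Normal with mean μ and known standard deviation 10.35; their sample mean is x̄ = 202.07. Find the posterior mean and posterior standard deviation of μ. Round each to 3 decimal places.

Posterior mean ≈ 201.978; posterior SD ≈ 2.258

Prior precision 1/τ₀² = 1/10.34² = 0.00935317; data precision n/σ² = 20/10.35² = 0.186702.
Posterior precision = 0.00935317 + 0.186702 = 0.196055, giving posterior SD = 1/√0.196055 = 2.258.
Posterior mean = (0.00935317·200.14 + 0.186702·202.07) / 0.196055 = 201.978.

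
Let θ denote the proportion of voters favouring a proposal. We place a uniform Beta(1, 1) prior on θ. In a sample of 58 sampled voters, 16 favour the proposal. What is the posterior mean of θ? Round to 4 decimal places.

Posterior mean ≈ 0.2833

Observing 16 successes and 42 failures updates Beta(1, 1) by adding the success and failure counts to the two shape parameters: α = 1+16 = 17, β = 1+42 = 43.
E[θ | data] = 17/(17+43) = 0.2833.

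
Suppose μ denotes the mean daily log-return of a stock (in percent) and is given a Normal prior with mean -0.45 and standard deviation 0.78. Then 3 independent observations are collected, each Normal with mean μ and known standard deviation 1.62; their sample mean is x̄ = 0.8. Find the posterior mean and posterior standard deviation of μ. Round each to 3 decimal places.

Prior precision 1/τ₀² = 1/0.78² = 1.64366; data precision n/σ² = 3/1.62² = 1.14312.
Posterior precision = 1.64366 + 1.14312 = 2.78677, giving posterior SD = 1/√2.78677 = 0.599.
Posterior mean = (1.64366·-0.45 + 1.14312·0.8) / 2.78677 = 0.063.

Posterior mean ≈ 0.063; posterior SD ≈ 0.599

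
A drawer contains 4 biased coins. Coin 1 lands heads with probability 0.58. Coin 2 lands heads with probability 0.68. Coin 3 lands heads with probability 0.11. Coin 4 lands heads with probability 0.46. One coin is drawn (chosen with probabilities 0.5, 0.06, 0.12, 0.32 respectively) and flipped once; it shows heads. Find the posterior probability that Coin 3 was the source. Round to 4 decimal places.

Posterior probability ≈ 0.0269

Tabulate prior·likelihood by source: [1] prior 0.5, lik 0.58, product 0.2900; [2] prior 0.06, lik 0.68, product 0.04080; [3] prior 0.12, lik 0.11, product 0.01320; [4] prior 0.32, lik 0.46, product 0.1472.
Normalizing constant = 0.49120; the posterior for Coin 3 is its product over the sum, 0.01320/0.49120 = 0.0269.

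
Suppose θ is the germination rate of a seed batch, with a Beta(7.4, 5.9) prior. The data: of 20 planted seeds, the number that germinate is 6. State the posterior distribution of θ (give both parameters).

Observing 6 successes and 14 failures updates Beta(7.4, 5.9) by adding the success and failure counts to the two shape parameters: α = 7.4+6 = 13.4, β = 5.9+14 = 19.9.

Posterior: Beta(13.4, 19.9)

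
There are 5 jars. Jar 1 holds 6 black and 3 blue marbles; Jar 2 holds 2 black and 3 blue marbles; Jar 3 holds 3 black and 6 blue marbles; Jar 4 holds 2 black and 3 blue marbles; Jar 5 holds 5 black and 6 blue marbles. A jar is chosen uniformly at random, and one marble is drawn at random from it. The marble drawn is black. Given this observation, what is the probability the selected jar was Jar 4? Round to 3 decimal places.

Posterior probability ≈ 0.177

Tabulate prior·likelihood by source: [1] prior 0.2, lik 0.6667, product 0.1333; [2] prior 0.2, lik 0.4, product 0.08000; [3] prior 0.2, lik 0.3333, product 0.06667; [4] prior 0.2, lik 0.4, product 0.08000; [5] prior 0.2, lik 0.4545, product 0.09091.
Normalizing constant = 0.45091; the posterior for Jar 4 is its product over the sum, 0.08000/0.45091 = 0.177.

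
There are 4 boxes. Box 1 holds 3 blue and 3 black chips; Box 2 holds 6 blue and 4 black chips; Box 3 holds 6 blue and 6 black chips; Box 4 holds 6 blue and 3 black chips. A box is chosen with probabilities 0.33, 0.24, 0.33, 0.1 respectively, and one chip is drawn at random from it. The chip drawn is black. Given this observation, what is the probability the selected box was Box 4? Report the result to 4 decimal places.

Tabulate prior·likelihood by source: [1] prior 0.33, lik 0.5, product 0.1650; [2] prior 0.24, lik 0.4, product 0.09600; [3] prior 0.33, lik 0.5, product 0.1650; [4] prior 0.1, lik 0.3333, product 0.03333.
Normalizing constant = 0.45933; the posterior for Box 4 is its product over the sum, 0.03333/0.45933 = 0.0726.

Posterior probability ≈ 0.0726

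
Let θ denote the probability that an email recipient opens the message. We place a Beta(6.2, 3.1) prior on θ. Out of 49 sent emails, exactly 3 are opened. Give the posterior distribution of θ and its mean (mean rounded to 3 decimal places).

Observing 3 successes and 46 failures updates Beta(6.2, 3.1) by adding the success and failure counts to the two shape parameters: α = 6.2+3 = 9.2, β = 3.1+46 = 49.1.
Posterior mean = α/(α+β) = 9.2/58.3 = 0.158.

Posterior: Beta(9.2, 49.1); mean ≈ 0.158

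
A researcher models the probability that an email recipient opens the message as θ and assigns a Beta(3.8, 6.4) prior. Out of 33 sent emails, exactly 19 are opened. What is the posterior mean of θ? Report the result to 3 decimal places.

Posterior mean ≈ 0.528

Observing 19 successes and 14 failures updates Beta(3.8, 6.4) by adding the success and failure counts to the two shape parameters: α = 3.8+19 = 22.8, β = 6.4+14 = 20.4.
E[θ | data] = 22.8/(22.8+20.4) = 0.528.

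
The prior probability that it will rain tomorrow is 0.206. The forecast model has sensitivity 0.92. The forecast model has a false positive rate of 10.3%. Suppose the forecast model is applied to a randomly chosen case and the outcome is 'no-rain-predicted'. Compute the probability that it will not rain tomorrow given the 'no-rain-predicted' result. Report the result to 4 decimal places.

Write H for 'it will rain tomorrow'. Prior odds H:¬H = 0.206/0.794 = 0.25945. For the 'no-rain-predicted' outcome, the likelihood ratio is 0.08/0.897 = 0.089186.
Posterior odds = 0.25945 × 0.089186 = 0.023139, so P(H|E) = 0.023139/(1+0.023139) = 0.0226. Then P(¬H|E) = 1 − 0.0226 = 0.9774.

P(¬H | E) ≈ 0.9774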